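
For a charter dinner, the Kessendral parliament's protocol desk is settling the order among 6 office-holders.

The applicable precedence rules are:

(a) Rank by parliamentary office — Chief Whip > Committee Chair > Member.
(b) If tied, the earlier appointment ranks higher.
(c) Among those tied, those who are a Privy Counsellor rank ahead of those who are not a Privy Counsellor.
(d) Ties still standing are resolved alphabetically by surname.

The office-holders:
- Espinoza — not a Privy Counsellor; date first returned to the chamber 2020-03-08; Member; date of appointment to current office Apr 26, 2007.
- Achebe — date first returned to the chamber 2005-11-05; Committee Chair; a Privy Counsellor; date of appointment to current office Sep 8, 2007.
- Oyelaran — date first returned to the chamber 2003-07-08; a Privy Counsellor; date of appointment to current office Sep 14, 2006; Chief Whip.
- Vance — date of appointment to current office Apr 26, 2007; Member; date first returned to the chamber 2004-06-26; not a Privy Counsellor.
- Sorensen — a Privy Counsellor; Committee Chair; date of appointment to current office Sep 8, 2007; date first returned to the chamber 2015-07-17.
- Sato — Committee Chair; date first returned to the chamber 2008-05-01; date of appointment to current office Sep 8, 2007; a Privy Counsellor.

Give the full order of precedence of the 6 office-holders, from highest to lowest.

By parliamentary office: Oyelaran (Chief Whip); then Achebe, Sato and Sorensen (Committee Chair); then Espinoza and Vance (Member).
Achebe, Sato and Sorensen all have date of appointment to current office Sep 8, 2007, so the next rule applies.
Achebe, Sato and Sorensen are each a Privy Counsellor, so the next rule applies.
Among Achebe, Sato and Sorensen, alphabetically by surname: Achebe before Sato before Sorensen.
Espinoza and Vance both have date of appointment to current office Apr 26, 2007, so the next rule applies.
Espinoza and Vance are each not a Privy Counsellor, so the next rule applies.
Among Espinoza and Vance, alphabetically by surname: Espinoza before Vance.
Full order: Oyelaran, Achebe, Sato, Sorensen, Espinoza, Vance.

Oyelaran, Achebe, Sato, Sorensen, Espinoza, Vance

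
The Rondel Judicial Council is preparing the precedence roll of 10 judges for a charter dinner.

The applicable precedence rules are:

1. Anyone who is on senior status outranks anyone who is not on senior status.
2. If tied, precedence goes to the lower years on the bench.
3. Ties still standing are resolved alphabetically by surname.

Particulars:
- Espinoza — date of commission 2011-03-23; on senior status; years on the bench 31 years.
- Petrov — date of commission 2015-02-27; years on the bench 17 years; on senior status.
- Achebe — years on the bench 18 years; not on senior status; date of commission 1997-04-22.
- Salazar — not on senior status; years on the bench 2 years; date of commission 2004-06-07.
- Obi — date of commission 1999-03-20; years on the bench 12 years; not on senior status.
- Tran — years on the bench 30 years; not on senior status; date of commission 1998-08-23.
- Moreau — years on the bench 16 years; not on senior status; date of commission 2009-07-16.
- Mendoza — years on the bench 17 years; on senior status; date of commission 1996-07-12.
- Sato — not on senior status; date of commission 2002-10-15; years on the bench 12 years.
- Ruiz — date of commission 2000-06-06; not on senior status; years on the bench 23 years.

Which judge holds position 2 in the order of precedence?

Petrov

By the first rule: Mendoza, Petrov and Espinoza (each on senior status); then Salazar, Obi, Sato, Moreau, Achebe, Ruiz and Tran (each not on senior status).
Among Mendoza, Petrov and Espinoza, by years on the bench (lower first): Mendoza and Petrov (17 years) before Espinoza (31 years).
Among Mendoza and Petrov, alphabetically by surname: Mendoza before Petrov.
Among Salazar, Obi, Sato, Moreau, Achebe, Ruiz and Tran, by years on the bench (lower first): Salazar (2 years) before Obi and Sato (12 years) before Moreau (16 years) before Achebe (18 years) before Ruiz (23 years) before Tran (30 years).
Among Obi and Sato, alphabetically by surname: Obi before Sato.
Order: Mendoza, Petrov, Espinoza, Salazar, Obi, Sato, Moreau, Achebe, Ruiz, Tran.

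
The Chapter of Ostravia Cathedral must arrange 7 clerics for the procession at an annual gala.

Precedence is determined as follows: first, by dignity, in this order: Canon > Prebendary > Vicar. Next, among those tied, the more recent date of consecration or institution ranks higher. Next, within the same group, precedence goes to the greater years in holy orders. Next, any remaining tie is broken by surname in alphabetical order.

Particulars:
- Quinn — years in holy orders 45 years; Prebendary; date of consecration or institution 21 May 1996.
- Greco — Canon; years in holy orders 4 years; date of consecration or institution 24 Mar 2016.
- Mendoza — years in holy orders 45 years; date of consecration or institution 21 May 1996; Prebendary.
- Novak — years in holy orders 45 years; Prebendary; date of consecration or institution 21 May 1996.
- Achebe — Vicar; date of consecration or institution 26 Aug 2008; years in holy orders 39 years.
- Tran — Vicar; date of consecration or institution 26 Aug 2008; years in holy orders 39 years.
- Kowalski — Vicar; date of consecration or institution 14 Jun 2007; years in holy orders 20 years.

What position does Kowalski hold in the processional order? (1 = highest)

7

By dignity: Greco (Canon); then Mendoza, Novak and Quinn (Prebendary); then Achebe, Tran and Kowalski (Vicar).
Mendoza, Novak and Quinn all have date of consecration or institution 21 May 1996, so the next rule applies.
Mendoza, Novak and Quinn all have years in holy orders 45 years, so the next rule applies.
Among Mendoza, Novak and Quinn, alphabetically by surname: Mendoza before Novak before Quinn.
Among Achebe, Tran and Kowalski, by date of consecration or institution (later first): Achebe and Tran (26 Aug 2008) before Kowalski (14 Jun 2007).
Achebe and Tran both have years in holy orders 39 years, so the next rule applies.
Among Achebe and Tran, alphabetically by surname: Achebe before Tran.
Order: Greco, Mendoza, Novak, Quinn, Achebe, Tran, Kowalski. So position 7.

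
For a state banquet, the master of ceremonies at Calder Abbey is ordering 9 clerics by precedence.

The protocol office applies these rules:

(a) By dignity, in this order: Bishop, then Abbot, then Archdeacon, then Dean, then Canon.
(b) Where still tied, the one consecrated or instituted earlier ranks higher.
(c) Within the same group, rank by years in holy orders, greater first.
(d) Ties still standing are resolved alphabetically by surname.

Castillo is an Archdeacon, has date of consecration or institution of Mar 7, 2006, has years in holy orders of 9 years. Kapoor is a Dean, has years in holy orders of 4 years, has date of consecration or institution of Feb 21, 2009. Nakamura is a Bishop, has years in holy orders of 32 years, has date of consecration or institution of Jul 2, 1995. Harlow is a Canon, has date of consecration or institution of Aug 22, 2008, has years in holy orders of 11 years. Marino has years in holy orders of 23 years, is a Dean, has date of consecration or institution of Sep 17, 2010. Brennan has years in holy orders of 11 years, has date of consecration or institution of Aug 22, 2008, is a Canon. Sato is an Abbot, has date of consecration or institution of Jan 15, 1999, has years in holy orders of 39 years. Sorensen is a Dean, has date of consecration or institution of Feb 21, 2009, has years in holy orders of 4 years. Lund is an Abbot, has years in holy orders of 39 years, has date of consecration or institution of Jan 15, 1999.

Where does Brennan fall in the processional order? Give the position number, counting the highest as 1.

8

By dignity: Nakamura (Bishop); then Lund and Sato (Abbot); then Castillo (Archdeacon); then Kapoor, Sorensen and Marino (Dean); then Brennan and Harlow (Canon).
Lund and Sato both have date of consecration or institution Jan 15, 1999, so the next rule applies.
Lund and Sato both have years in holy orders 39 years, so the next rule applies.
Among Lund and Sato, alphabetically by surname: Lund before Sato.
Among Kapoor, Sorensen and Marino, by date of consecration or institution (earlier first): Kapoor and Sorensen (Feb 21, 2009) before Marino (Sep 17, 2010).
Kapoor and Sorensen both have years in holy orders 4 years, so the next rule applies.
Among Kapoor and Sorensen, alphabetically by surname: Kapoor before Sorensen.
Brennan and Harlow both have date of consecration or institution Aug 22, 2008, so the next rule applies.
Brennan and Harlow both have years in holy orders 11 years, so the next rule applies.
Among Brennan and Harlow, alphabetically by surname: Brennan before Harlow.
Order: Nakamura, Lund, Sato, Castillo, Kapoor, Sorensen, Marino, Brennan, Harlow. So position 8.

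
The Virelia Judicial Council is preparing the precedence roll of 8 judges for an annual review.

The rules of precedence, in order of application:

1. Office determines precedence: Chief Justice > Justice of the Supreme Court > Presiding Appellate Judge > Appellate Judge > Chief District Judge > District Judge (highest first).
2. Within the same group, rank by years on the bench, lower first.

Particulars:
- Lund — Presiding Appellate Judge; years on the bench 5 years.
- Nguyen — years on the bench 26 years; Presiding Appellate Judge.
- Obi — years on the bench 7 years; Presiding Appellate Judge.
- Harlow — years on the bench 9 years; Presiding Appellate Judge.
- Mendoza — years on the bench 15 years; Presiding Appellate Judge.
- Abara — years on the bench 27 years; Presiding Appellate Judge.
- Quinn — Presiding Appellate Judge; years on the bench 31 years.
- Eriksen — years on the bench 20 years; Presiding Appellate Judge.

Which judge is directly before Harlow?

By office: Lund, Obi, Harlow, Mendoza, Eriksen, Nguyen, Abara and Quinn (Presiding Appellate Judge).
Among Lund, Obi, Harlow, Mendoza, Eriksen, Nguyen, Abara and Quinn, by years on the bench (lower first): Lund (5 years) before Obi (7 years) before Harlow (9 years) before Mendoza (15 years) before Eriksen (20 years) before Nguyen (26 years) before Abara (27 years) before Quinn (31 years).
Order: Lund, Obi, Harlow, Mendoza, Eriksen, Nguyen, Abara, Quinn.

Obi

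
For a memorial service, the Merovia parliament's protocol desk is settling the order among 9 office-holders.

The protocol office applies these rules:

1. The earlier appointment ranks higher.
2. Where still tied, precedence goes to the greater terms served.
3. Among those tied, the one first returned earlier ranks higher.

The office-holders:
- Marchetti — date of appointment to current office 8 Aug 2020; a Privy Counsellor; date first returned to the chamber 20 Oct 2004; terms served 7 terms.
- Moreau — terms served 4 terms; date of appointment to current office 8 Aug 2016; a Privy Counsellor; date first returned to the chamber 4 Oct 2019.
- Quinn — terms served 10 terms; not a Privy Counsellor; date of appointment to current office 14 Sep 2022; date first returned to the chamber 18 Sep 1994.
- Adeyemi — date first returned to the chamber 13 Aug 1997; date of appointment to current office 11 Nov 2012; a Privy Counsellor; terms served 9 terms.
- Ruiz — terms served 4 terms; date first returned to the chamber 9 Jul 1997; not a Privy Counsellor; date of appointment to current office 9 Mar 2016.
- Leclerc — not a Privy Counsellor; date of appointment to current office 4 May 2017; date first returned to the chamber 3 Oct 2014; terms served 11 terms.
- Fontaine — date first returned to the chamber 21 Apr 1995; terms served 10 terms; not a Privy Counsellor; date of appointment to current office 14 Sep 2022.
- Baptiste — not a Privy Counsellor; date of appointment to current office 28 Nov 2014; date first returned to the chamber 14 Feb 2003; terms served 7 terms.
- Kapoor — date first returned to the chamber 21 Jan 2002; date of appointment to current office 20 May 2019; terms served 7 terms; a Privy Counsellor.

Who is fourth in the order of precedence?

Moreau

By date of appointment to current office (earlier first): Adeyemi (11 Nov 2012); then Baptiste (28 Nov 2014); then Ruiz (9 Mar 2016); then Moreau (8 Aug 2016); then Leclerc (4 May 2017); then Kapoor (20 May 2019); then Marchetti (8 Aug 2020); then Quinn and Fontaine (both 14 Sep 2022).
Quinn and Fontaine both have terms served 10 terms, so the next rule applies.
Among Quinn and Fontaine, by date first returned to the chamber (earlier first): Quinn (18 Sep 1994) before Fontaine (21 Apr 1995).
Order: Adeyemi, Baptiste, Ruiz, Moreau, Leclerc, Kapoor, Marchetti, Quinn, Fontaine.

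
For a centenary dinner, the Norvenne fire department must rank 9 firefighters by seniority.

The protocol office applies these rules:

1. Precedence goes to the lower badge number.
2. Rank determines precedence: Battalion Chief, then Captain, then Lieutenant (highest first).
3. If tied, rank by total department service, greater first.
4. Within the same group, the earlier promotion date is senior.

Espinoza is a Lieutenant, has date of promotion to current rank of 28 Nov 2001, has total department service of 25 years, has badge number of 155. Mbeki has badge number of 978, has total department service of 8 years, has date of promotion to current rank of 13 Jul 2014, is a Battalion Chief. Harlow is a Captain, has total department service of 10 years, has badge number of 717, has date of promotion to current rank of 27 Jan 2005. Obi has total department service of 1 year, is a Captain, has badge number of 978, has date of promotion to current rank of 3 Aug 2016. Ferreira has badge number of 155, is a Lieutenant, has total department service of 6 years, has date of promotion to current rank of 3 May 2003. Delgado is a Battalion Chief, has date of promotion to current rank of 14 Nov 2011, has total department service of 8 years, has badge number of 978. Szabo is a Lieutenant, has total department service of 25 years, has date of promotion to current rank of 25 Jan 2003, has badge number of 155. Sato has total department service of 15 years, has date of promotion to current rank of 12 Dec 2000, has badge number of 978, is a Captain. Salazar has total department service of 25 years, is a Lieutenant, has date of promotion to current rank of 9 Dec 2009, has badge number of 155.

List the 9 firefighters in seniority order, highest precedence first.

By badge number (lower first): Espinoza, Szabo, Salazar and Ferreira (each 155); then Harlow (717); then Delgado, Mbeki, Sato and Obi (each 978).
Espinoza, Szabo, Salazar and Ferreira are each Lieutenant, so the next rule applies.
Among Espinoza, Szabo, Salazar and Ferreira, by total department service (higher first): Espinoza, Szabo and Salazar (25 years) before Ferreira (6 years).
Among Espinoza, Szabo and Salazar, by date of promotion to current rank (earlier first): Espinoza (28 Nov 2001) before Szabo (25 Jan 2003) before Salazar (9 Dec 2009).
Among Delgado, Mbeki, Sato and Obi, by rank: Delgado and Mbeki (Battalion Chief) before Sato and Obi (Captain).
Delgado and Mbeki both have total department service 8 years, so the next rule applies.
Among Delgado and Mbeki, by date of promotion to current rank (earlier first): Delgado (14 Nov 2011) before Mbeki (13 Jul 2014).
Among Sato and Obi, by total department service (higher first): Sato (15 years) before Obi (1 year).
Full order: Espinoza, Szabo, Salazar, Ferreira, Harlow, Delgado, Mbeki, Sato, Obi.

Espinoza, Szabo, Salazar, Ferreira, Harlow, Delgado, Mbeki, Sato, Obi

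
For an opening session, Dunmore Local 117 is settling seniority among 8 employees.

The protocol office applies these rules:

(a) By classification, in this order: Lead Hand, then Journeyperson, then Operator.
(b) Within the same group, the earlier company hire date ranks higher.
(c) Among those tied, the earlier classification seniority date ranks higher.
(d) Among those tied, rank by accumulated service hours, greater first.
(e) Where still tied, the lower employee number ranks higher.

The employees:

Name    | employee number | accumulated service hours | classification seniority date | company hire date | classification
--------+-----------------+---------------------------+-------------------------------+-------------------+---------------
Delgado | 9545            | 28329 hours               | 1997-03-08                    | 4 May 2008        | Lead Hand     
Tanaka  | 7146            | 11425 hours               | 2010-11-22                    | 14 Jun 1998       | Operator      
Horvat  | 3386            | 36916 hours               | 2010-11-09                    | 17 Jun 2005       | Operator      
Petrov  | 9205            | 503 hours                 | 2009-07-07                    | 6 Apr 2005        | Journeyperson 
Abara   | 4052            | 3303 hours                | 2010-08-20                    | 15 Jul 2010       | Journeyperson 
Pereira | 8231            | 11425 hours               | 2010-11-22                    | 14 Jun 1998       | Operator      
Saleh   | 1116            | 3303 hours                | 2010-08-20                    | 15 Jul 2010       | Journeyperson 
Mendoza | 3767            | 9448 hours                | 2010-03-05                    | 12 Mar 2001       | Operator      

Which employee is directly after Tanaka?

By classification: Delgado (Lead Hand); then Petrov, Saleh and Abara (Journeyperson); then Tanaka, Pereira, Mendoza and Horvat (Operator).
Among Petrov, Saleh and Abara, by company hire date (earlier first): Petrov (6 Apr 2005) before Saleh and Abara (15 Jul 2010).
Saleh and Abara both have classification seniority date 2010-08-20, so the next rule applies.
Saleh and Abara both have accumulated service hours 3303 hours, so the next rule applies.
Among Saleh and Abara, by employee number (lower first): Saleh (1116) before Abara (4052).
Among Tanaka, Pereira, Mendoza and Horvat, by company hire date (earlier first): Tanaka and Pereira (14 Jun 1998) before Mendoza (12 Mar 2001) before Horvat (17 Jun 2005).
Tanaka and Pereira both have classification seniority date 2010-11-22, so the next rule applies.
Tanaka and Pereira both have accumulated service hours 11425 hours, so the next rule applies.
Among Tanaka and Pereira, by employee number (lower first): Tanaka (7146) before Pereira (8231).
Order: Delgado, Petrov, Saleh, Abara, Tanaka, Pereira, Mendoza, Horvat.

Pereira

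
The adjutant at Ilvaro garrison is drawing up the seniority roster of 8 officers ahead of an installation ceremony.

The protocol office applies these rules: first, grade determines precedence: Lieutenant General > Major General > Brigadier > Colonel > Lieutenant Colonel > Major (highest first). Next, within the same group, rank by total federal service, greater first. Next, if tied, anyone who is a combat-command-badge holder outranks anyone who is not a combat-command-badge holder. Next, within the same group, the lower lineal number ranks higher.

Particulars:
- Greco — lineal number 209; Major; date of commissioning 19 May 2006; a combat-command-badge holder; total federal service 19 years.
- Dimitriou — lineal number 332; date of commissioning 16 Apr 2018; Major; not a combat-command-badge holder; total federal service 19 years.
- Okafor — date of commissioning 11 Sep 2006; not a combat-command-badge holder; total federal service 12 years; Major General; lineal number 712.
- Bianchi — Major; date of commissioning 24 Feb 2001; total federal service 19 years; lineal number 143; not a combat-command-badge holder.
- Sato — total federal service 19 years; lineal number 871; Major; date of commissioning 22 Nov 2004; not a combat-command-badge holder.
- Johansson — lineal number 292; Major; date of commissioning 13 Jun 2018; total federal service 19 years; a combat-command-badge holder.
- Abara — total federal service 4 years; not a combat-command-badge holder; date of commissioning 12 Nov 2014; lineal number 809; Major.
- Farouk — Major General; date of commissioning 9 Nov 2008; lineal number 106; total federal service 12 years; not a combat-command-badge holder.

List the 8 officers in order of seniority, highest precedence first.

Farouk, Okafor, Greco, Johansson, Bianchi, Dimitriou, Sato, Abara

By grade: Farouk and Okafor (Major General); then Greco, Johansson, Bianchi, Dimitriou, Sato and Abara (Major).
Farouk and Okafor both have total federal service 12 years, so the next rule applies.
Farouk and Okafor are each not a combat-command-badge holder, so the next rule applies.
Among Farouk and Okafor, by lineal number (lower first): Farouk (106) before Okafor (712).
Among Greco, Johansson, Bianchi, Dimitriou, Sato and Abara, by total federal service (higher first): Greco, Johansson, Bianchi, Dimitriou and Sato (19 years) before Abara (4 years).
Among Greco, Johansson, Bianchi, Dimitriou and Sato, a combat-command-badge holder before not a combat-command-badge holder: Greco and Johansson (a combat-command-badge holder) before Bianchi, Dimitriou and Sato (not a combat-command-badge holder).
Among Greco and Johansson, by lineal number (lower first): Greco (209) before Johansson (292).
Among Bianchi, Dimitriou and Sato, by lineal number (lower first): Bianchi (143) before Dimitriou (332) before Sato (871).
Full order: Farouk, Okafor, Greco, Johansson, Bianchi, Dimitriou, Sato, Abara.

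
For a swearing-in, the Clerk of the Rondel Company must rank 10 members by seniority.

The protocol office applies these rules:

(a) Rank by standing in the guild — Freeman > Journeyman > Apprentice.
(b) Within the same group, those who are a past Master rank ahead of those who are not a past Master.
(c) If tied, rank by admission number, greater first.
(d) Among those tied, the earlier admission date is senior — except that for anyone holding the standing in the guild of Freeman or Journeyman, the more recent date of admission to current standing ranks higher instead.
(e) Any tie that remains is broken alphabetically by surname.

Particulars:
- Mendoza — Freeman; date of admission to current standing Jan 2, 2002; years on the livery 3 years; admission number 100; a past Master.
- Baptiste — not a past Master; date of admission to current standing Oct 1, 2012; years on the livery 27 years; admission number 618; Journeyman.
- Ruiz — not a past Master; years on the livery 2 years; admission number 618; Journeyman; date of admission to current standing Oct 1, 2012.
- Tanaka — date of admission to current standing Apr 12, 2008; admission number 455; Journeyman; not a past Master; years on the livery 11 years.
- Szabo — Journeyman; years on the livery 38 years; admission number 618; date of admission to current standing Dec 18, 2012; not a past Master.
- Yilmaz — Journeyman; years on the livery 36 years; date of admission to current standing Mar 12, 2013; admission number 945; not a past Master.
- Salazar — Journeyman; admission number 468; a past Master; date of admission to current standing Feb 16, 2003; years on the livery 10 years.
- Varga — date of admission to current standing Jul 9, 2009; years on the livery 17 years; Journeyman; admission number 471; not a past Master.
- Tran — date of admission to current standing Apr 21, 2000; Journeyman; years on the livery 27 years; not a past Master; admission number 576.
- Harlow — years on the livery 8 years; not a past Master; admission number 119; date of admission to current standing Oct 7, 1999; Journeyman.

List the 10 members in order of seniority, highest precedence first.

By standing in the guild: Mendoza (Freeman); then Salazar, Yilmaz, Szabo, Baptiste, Ruiz, Tran, Varga, Tanaka and Harlow (Journeyman).
Among Salazar, Yilmaz, Szabo, Baptiste, Ruiz, Tran, Varga, Tanaka and Harlow, a past Master before not a past Master: Salazar (a past Master) before Yilmaz, Szabo, Baptiste, Ruiz, Tran, Varga, Tanaka and Harlow (not a past Master).
Among Yilmaz, Szabo, Baptiste, Ruiz, Tran, Varga, Tanaka and Harlow, by admission number (higher first): Yilmaz (945) before Szabo, Baptiste and Ruiz (618) before Tran (576) before Varga (471) before Tanaka (455) before Harlow (119).
Among Szabo, Baptiste and Ruiz, by date of admission to current standing (later first) (reversed rule for this group): Szabo (Dec 18, 2012) before Baptiste and Ruiz (Oct 1, 2012).
Among Baptiste and Ruiz, alphabetically by surname: Baptiste before Ruiz.
Full order: Mendoza, Salazar, Yilmaz, Szabo, Baptiste, Ruiz, Tran, Varga, Tanaka, Harlow.

Mendoza, Salazar, Yilmaz, Szabo, Baptiste, Ruiz, Tran, Varga, Tanaka, Harlow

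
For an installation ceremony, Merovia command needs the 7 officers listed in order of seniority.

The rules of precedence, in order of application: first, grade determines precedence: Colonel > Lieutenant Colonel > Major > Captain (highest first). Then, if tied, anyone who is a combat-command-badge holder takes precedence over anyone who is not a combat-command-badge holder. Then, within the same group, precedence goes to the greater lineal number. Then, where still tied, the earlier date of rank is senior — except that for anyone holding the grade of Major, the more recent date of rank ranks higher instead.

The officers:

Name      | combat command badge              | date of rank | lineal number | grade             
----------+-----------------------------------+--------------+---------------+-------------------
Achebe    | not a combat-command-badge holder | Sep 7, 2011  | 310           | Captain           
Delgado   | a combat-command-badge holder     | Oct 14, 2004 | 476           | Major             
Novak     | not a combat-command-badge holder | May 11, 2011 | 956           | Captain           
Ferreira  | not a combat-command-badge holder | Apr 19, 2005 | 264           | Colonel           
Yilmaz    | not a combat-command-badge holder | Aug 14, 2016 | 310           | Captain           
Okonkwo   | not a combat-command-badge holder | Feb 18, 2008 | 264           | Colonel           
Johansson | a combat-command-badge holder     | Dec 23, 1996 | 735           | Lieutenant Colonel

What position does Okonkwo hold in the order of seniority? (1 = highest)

By grade: Ferreira and Okonkwo (Colonel); then Johansson (Lieutenant Colonel); then Delgado (Major); then Novak, Achebe and Yilmaz (Captain).
Ferreira and Okonkwo are each not a combat-command-badge holder, so the next rule applies.
Ferreira and Okonkwo both have lineal number 264, so the next rule applies.
Among Ferreira and Okonkwo, by date of rank (earlier first): Ferreira (Apr 19, 2005) before Okonkwo (Feb 18, 2008).
Novak, Achebe and Yilmaz are each not a combat-command-badge holder, so the next rule applies.
Among Novak, Achebe and Yilmaz, by lineal number (higher first): Novak (956) before Achebe and Yilmaz (310).
Among Achebe and Yilmaz, by date of rank (earlier first): Achebe (Sep 7, 2011) before Yilmaz (Aug 14, 2016).
Order: Ferreira, Okonkwo, Johansson, Delgado, Novak, Achebe, Yilmaz. So position 2.

2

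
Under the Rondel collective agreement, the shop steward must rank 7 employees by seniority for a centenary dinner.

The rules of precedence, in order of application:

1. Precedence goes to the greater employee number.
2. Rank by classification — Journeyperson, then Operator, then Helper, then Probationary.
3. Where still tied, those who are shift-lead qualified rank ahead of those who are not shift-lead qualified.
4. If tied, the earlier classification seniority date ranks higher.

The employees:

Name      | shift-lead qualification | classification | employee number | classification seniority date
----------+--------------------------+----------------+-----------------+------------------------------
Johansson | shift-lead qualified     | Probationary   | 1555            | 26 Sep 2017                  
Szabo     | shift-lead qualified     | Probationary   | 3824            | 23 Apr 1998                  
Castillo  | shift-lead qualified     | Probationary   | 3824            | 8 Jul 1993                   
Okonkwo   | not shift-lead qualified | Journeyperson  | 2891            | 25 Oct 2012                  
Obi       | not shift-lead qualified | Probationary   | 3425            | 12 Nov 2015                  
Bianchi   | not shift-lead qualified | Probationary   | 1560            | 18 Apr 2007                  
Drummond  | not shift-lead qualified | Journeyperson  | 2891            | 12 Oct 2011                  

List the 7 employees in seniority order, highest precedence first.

Castillo, Szabo, Obi, Drummond, Okonkwo, Bianchi, Johansson

By employee number (higher first): Castillo and Szabo (both 3824); then Obi (3425); then Drummond and Okonkwo (both 2891); then Bianchi (1560); then Johansson (1555).
Castillo and Szabo are each Probationary, so the next rule applies.
Castillo and Szabo are each shift-lead qualified, so the next rule applies.
Among Castillo and Szabo, by classification seniority date (earlier first): Castillo (8 Jul 1993) before Szabo (23 Apr 1998).
Drummond and Okonkwo are each Journeyperson, so the next rule applies.
Drummond and Okonkwo are each not shift-lead qualified, so the next rule applies.
Among Drummond and Okonkwo, by classification seniority date (earlier first): Drummond (12 Oct 2011) before Okonkwo (25 Oct 2012).
Full order: Castillo, Szabo, Obi, Drummond, Okonkwo, Bianchi, Johansson.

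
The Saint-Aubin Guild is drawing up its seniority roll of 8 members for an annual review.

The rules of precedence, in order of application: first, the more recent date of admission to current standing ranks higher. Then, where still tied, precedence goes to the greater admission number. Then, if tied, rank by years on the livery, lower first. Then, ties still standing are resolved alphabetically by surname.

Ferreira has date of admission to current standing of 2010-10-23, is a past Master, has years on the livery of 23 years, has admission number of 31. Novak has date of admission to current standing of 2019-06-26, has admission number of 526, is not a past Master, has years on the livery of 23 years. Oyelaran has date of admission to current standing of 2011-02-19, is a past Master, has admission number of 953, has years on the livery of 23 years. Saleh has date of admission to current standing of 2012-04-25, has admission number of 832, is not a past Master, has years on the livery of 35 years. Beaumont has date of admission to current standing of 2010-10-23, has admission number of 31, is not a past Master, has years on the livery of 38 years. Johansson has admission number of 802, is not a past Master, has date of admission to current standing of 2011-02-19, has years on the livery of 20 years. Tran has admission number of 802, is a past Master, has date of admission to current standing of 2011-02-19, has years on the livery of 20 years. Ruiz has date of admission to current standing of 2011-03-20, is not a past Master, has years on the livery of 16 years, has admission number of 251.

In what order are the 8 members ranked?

By date of admission to current standing (later first): Novak (2019-06-26); then Saleh (2012-04-25); then Ruiz (2011-03-20); then Oyelaran, Johansson and Tran (each 2011-02-19); then Ferreira and Beaumont (both 2010-10-23).
Among Oyelaran, Johansson and Tran, by admission number (higher first): Oyelaran (953) before Johansson and Tran (802).
Johansson and Tran both have years on the livery 20 years, so the next rule applies.
Among Johansson and Tran, alphabetically by surname: Johansson before Tran.
Ferreira and Beaumont both have admission number 31, so the next rule applies.
Among Ferreira and Beaumont, by years on the livery (lower first): Ferreira (23 years) before Beaumont (38 years).
Full order: Novak, Saleh, Ruiz, Oyelaran, Johansson, Tran, Ferreira, Beaumont.

Novak, Saleh, Ruiz, Oyelaran, Johansson, Tran, Ferreira, Beaumont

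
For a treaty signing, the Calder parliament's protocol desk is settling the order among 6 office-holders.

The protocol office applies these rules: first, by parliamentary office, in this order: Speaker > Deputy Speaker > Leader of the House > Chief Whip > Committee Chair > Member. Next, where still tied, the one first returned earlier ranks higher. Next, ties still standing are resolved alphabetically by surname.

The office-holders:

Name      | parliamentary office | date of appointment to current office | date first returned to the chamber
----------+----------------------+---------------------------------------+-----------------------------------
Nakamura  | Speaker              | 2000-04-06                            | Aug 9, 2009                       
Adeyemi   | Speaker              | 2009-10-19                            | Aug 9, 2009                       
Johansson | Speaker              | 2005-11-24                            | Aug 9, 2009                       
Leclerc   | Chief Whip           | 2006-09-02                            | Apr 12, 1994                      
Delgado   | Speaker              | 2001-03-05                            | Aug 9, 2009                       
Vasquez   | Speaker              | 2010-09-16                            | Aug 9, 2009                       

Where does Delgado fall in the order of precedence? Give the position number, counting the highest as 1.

By parliamentary office: Adeyemi, Delgado, Johansson, Nakamura and Vasquez (Speaker); then Leclerc (Chief Whip).
Adeyemi, Delgado, Johansson, Nakamura and Vasquez all have date first returned to the chamber Aug 9, 2009, so the next rule applies.
Among Adeyemi, Delgado, Johansson, Nakamura and Vasquez, alphabetically by surname: Adeyemi before Delgado before Johansson before Nakamura before Vasquez.
Order: Adeyemi, Delgado, Johansson, Nakamura, Vasquez, Leclerc. So position 2.

2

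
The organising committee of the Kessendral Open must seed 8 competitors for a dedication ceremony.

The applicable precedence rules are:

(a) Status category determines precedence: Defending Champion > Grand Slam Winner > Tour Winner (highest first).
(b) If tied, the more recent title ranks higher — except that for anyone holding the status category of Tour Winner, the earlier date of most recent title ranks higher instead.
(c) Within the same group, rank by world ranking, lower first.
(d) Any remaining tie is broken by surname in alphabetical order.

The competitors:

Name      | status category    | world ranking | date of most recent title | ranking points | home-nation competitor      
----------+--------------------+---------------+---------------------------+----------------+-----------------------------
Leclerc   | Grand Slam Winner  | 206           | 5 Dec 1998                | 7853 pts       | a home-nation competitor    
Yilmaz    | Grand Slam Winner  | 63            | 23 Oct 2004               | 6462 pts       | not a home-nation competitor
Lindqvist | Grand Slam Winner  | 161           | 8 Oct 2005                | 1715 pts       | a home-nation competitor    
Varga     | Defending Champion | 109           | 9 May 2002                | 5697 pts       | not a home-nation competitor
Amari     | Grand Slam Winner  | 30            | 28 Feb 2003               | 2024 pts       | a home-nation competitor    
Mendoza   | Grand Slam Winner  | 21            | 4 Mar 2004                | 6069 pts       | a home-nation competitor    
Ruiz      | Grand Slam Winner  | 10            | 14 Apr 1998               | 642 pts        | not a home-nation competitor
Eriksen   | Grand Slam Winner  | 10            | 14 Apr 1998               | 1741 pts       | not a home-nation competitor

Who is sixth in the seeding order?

By status category: Varga (Defending Champion); then Lindqvist, Yilmaz, Mendoza, Amari, Leclerc, Eriksen and Ruiz (Grand Slam Winner).
Among Lindqvist, Yilmaz, Mendoza, Amari, Leclerc, Eriksen and Ruiz, by date of most recent title (later first): Lindqvist (8 Oct 2005) before Yilmaz (23 Oct 2004) before Mendoza (4 Mar 2004) before Amari (28 Feb 2003) before Leclerc (5 Dec 1998) before Eriksen and Ruiz (14 Apr 1998).
Eriksen and Ruiz both have world ranking 10, so the next rule applies.
Among Eriksen and Ruiz, alphabetically by surname: Eriksen before Ruiz.
Order: Varga, Lindqvist, Yilmaz, Mendoza, Amari, Leclerc, Eriksen, Ruiz.

Leclerc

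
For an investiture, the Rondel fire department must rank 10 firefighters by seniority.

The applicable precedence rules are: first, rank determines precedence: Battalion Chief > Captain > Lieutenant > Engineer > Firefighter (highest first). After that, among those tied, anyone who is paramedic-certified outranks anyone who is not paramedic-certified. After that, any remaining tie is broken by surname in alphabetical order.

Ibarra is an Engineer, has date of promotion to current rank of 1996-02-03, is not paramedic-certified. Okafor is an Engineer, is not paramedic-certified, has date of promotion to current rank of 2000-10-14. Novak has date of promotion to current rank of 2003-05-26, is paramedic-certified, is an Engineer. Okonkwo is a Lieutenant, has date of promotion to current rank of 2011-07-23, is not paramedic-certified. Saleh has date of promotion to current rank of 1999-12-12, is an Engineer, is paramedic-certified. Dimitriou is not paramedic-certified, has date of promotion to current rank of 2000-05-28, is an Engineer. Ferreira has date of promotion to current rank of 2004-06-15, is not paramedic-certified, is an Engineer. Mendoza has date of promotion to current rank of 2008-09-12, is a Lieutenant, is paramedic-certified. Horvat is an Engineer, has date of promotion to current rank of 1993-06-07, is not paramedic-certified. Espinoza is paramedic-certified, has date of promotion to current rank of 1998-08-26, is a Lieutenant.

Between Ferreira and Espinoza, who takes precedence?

Espinoza

By rank: Espinoza, Mendoza and Okonkwo (Lieutenant); then Novak, Saleh, Dimitriou, Ferreira, Horvat, Ibarra and Okafor (Engineer).
Among Espinoza, Mendoza and Okonkwo, paramedic-certified before not paramedic-certified: Espinoza and Mendoza (paramedic-certified) before Okonkwo (not paramedic-certified).
Among Espinoza and Mendoza, alphabetically by surname: Espinoza before Mendoza.
Among Novak, Saleh, Dimitriou, Ferreira, Horvat, Ibarra and Okafor, paramedic-certified before not paramedic-certified: Novak and Saleh (paramedic-certified) before Dimitriou, Ferreira, Horvat, Ibarra and Okafor (not paramedic-certified).
Among Novak and Saleh, alphabetically by surname: Novak before Saleh.
Among Dimitriou, Ferreira, Horvat, Ibarra and Okafor, alphabetically by surname: Dimitriou before Ferreira before Horvat before Ibarra before Okafor.
So Espinoza takes precedence.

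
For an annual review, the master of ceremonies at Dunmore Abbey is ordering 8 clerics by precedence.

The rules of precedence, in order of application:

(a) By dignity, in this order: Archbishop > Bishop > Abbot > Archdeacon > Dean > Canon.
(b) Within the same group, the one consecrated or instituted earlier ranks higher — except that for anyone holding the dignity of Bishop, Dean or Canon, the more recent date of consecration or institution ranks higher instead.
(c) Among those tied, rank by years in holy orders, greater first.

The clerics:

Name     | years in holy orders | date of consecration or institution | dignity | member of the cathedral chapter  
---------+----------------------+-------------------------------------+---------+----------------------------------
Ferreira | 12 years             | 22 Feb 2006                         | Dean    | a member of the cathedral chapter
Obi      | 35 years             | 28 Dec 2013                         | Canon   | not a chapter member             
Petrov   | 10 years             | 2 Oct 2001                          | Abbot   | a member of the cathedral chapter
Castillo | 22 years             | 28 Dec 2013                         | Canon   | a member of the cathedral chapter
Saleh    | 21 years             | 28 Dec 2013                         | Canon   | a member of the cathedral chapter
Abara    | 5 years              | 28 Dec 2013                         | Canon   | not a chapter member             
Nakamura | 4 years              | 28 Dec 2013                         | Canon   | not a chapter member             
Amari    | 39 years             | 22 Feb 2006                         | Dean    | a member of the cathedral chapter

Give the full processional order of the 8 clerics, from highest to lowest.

By dignity: Petrov (Abbot); then Amari and Ferreira (Dean); then Obi, Castillo, Saleh, Abara and Nakamura (Canon).
Amari and Ferreira both have date of consecration or institution 22 Feb 2006, so the next rule applies.
Among Amari and Ferreira, by years in holy orders (higher first): Amari (39 years) before Ferreira (12 years).
Obi, Castillo, Saleh, Abara and Nakamura all have date of consecration or institution 28 Dec 2013, so the next rule applies.
Among Obi, Castillo, Saleh, Abara and Nakamura, by years in holy orders (higher first): Obi (35 years) before Castillo (22 years) before Saleh (21 years) before Abara (5 years) before Nakamura (4 years).
Full order: Petrov, Amari, Ferreira, Obi, Castillo, Saleh, Abara, Nakamura.

Petrov, Amari, Ferreira, Obi, Castillo, Saleh, Abara, Nakamura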